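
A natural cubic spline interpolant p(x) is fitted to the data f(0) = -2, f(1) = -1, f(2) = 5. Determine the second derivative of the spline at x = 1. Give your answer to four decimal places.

Write M_i for p''(x_i). With h_i = 1, 1 and divided differences Δ_i = 1, 6, the continuity of p' gives the tridiagonal system
  1·M_0 + 4·M_1 + 1·M_2 = 6(Δ_1 - Δ_0) = 30
Natural end conditions: M_0 = M_2 = 0.
Solving: M_0 = 0, M_1 = 15/2, M_2 = 0.

7.5000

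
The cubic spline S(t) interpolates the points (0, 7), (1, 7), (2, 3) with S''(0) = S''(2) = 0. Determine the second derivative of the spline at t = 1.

Put M_i = S'' at the i-th knot. Here h = (1, 1) and Δ = (0, -4), so the interior equations h_(i-1)·M_(i-1) + 2(h_(i-1)+h_i)·M_i + h_i·M_(i+1) = 6(Δ_i − Δ_(i-1)) read
  1·M_0 + 4·M_1 + 1·M_2 = 6(Δ_1 - Δ_0) = -24
Natural end conditions: M_0 = M_2 = 0.
Hence M_0 = 0, M_1 = -6, M_2 = 0.

-6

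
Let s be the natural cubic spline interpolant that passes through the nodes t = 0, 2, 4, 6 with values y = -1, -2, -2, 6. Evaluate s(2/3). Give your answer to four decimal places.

Let m_i = s''(x_i). Step sizes h_i = 2, 2, 2; slopes of the chords Δ_i = (y_(i+1) - y_i)/h_i = -1/2, 0, 4.
  2·m_0 + 8·m_1 + 2·m_2 = 6(Δ_1 - Δ_0) = 3
  2·m_1 + 8·m_2 + 2·m_3 = 6(Δ_2 - Δ_1) = 24
Natural end conditions: m_0 = m_3 = 0.
Hence m_0 = 0, m_1 = -2/5, m_2 = 31/10, m_3 = 0.
On [0, 2], s(t) = -1 - 11/30·t + 0·t² - 1/30·t³.
With t = 2/3: s(2/3) = -508/405.

-1.2543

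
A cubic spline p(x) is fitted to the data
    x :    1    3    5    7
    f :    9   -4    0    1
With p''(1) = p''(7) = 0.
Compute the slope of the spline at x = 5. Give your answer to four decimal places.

Write m_i for p''(x_i). With h_i = 2, 2, 2 and divided differences Δ_i = -13/2, 2, 1/2, the continuity of p' gives the tridiagonal system
  2·m_0 + 8·m_1 + 2·m_2 = 6(Δ_1 - Δ_0) = 51
  2·m_1 + 8·m_2 + 2·m_3 = 6(Δ_2 - Δ_1) = -9
Natural end conditions: m_0 = m_3 = 0.
Forward elimination and back-substitution give m_0 = 0, m_1 = 71/10, m_2 = -29/10, m_3 = 0.
On [5, 7], p'(x) = b_2 + 2c_2·(x - 5) + 3d_2·(x - 5)² with b_2 = Δ_2 - h_2(2m_2 + m_3)/6 = 73/30, c_2 = m_2/2 = -29/20, d_2 = (m_3 - m_2)/(6h_2) = 29/120. So p'(5) = 73/30.

2.4333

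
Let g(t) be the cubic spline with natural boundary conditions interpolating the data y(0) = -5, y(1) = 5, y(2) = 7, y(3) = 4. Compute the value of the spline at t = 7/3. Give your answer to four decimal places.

6.2963

With M_i denoting the second derivative at x_i, h_i = 1, 1, 1, and Δ_i = (y_(i+1) − y_i)/h_i = 10, 2, -3:
  1·M_0 + 4·M_1 + 1·M_2 = 6(Δ_1 - Δ_0) = -48
  1·M_1 + 4·M_2 + 1·M_3 = 6(Δ_2 - Δ_1) = -30
Natural end conditions: M_0 = M_3 = 0.
Hence M_0 = 0, M_1 = -54/5, M_2 = -24/5, M_3 = 0.
On [2, 3], g(t) = 7 - 7/5·(t - 2) - 12/5·(t - 2)² + 4/5·(t - 2)³.
With (t - 2) = 1/3: g(7/3) = 170/27.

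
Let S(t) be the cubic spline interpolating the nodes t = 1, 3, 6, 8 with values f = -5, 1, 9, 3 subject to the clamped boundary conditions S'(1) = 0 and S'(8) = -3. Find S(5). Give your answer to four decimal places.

8.4213

Let σ_i = S''(x_i). Step sizes h_i = 2, 3, 2; slopes of the chords Δ_i = (y_(i+1) - y_i)/h_i = 3, 8/3, -3.
  2·σ_0 + 10·σ_1 + 3·σ_2 = 6(Δ_1 - Δ_0) = -2
  3·σ_1 + 10·σ_2 + 2·σ_3 = 6(Δ_2 - Δ_1) = -34
Clamped end conditions give two more equations: 2h_0·σ_0 + h_0·σ_1 = 6(Δ_0 - S'(1)) = 18 and h_2·σ_2 + 2h_2·σ_3 = 6(S'(8) - Δ_2) = 0.
Solving: σ_0 = 215/48, σ_1 = 1/24, σ_2 = -91/24, σ_3 = 91/48.
On [3, 6], S(t) = 1 + 217/48·(t - 3) + 1/48·(t - 3)² - 23/108·(t - 3)³.
With (t - 3) = 2: S(5) = 1819/216.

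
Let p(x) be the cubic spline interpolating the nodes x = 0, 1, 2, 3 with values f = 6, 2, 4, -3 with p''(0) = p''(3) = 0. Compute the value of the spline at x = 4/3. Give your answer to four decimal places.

Let σ_i = p''(x_i). Step sizes h_i = 1, 1, 1; slopes of the chords Δ_i = (y_(i+1) - y_i)/h_i = -4, 2, -7.
  1·σ_0 + 4·σ_1 + 1·σ_2 = 6(Δ_1 - Δ_0) = 36
  1·σ_1 + 4·σ_2 + 1·σ_3 = 6(Δ_2 - Δ_1) = -54
Natural end conditions: σ_0 = σ_3 = 0.
Solving the tridiagonal system: σ_0 = 0, σ_1 = 66/5, σ_2 = -84/5, σ_3 = 0.
On [1, 2], p(x) = 2 + 2/5·(x - 1) + 33/5·(x - 1)² - 5·(x - 1)³.
With (x - 1) = 1/3: p(4/3) = 362/135.

2.6815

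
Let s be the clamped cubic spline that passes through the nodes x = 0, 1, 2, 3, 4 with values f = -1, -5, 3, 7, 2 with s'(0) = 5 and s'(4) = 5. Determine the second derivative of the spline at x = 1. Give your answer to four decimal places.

30.6429

Put M_i = s'' at the i-th knot. Here h = (1, 1, 1, 1) and Δ = (-4, 8, 4, -5), so the interior equations h_(i-1)·M_(i-1) + 2(h_(i-1)+h_i)·M_i + h_i·M_(i+1) = 6(Δ_i − Δ_(i-1)) read
  1·M_0 + 4·M_1 + 1·M_2 = 6(Δ_1 - Δ_0) = 72
  1·M_1 + 4·M_2 + 1·M_3 = 6(Δ_2 - Δ_1) = -24
  1·M_2 + 4·M_3 + 1·M_4 = 6(Δ_3 - Δ_2) = -54
Clamped end conditions give two more equations: 2h_0·M_0 + h_0·M_1 = 6(Δ_0 - s'(0)) = -54 and h_3·M_3 + 2h_3·M_4 = 6(s'(4) - Δ_3) = 60.
Hence M_0 = -1185/28, M_1 = 429/14, M_2 = -33/4, M_3 = -303/14, M_4 = 1143/28.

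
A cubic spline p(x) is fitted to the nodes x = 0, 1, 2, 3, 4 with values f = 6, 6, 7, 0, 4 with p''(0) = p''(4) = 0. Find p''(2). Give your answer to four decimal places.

Let M_i = p''(x_i). Step sizes h_i = 1, 1, 1, 1; slopes of the chords Δ_i = (y_(i+1) - y_i)/h_i = 0, 1, -7, 4.
  1·M_0 + 4·M_1 + 1·M_2 = 6(Δ_1 - Δ_0) = 6
  1·M_1 + 4·M_2 + 1·M_3 = 6(Δ_2 - Δ_1) = -48
  1·M_2 + 4·M_3 + 1·M_4 = 6(Δ_3 - Δ_2) = 66
Natural end conditions: M_0 = M_4 = 0.
Hence M_0 = 0, M_1 = 87/14, M_2 = -132/7, M_3 = 297/14, M_4 = 0.

-18.8571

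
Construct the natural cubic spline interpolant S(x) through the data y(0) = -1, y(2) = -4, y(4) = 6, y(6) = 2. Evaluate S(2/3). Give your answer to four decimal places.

-3.3037

Put M_i = S'' at the i-th knot. Here h = (2, 2, 2) and Δ = (-3/2, 5, -2), so the interior equations h_(i-1)·M_(i-1) + 2(h_(i-1)+h_i)·M_i + h_i·M_(i+1) = 6(Δ_i − Δ_(i-1)) read
  2·M_0 + 8·M_1 + 2·M_2 = 6(Δ_1 - Δ_0) = 39
  2·M_1 + 8·M_2 + 2·M_3 = 6(Δ_2 - Δ_1) = -42
Natural end conditions: M_0 = M_3 = 0.
Solving the tridiagonal system: M_0 = 0, M_1 = 33/5, M_2 = -69/10, M_3 = 0.
On [0, 2], S(x) = -1 - 37/10·x + 0·x² + 11/20·x³.
With x = 2/3: S(2/3) = -446/135.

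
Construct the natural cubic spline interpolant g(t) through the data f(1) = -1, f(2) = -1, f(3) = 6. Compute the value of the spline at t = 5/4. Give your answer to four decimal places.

-1.4102

Let M_i = g''(x_i). Step sizes h_i = 1, 1; slopes of the chords Δ_i = (y_(i+1) - y_i)/h_i = 0, 7.
  1·M_0 + 4·M_1 + 1·M_2 = 6(Δ_1 - Δ_0) = 42
Natural end conditions: M_0 = M_2 = 0.
Solving: M_0 = 0, M_1 = 21/2, M_2 = 0.
On [1, 2], g(t) = -1 - 7/4·(t - 1) + 0·(t - 1)² + 7/4·(t - 1)³.
With (t - 1) = 1/4: g(5/4) = -361/256.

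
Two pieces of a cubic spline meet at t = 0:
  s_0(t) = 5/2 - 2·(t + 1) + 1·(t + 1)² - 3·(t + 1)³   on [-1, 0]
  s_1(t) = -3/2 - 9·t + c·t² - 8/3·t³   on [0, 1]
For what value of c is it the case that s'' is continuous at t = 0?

-8

s_0''(t) = 2 - 18·(t + 1), so s_0''(0) = -16. On the right, s_1''(0) = 2c, so c = -8.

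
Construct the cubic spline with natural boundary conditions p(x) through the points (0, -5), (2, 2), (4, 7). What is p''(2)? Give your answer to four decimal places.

-0.7500

Let m_i = p''(x_i). Step sizes h_i = 2, 2; slopes of the chords Δ_i = (y_(i+1) - y_i)/h_i = 7/2, 5/2.
  2·m_0 + 8·m_1 + 2·m_2 = 6(Δ_1 - Δ_0) = -6
Natural end conditions: m_0 = m_2 = 0.
Solving: m_0 = 0, m_1 = -3/4, m_2 = 0.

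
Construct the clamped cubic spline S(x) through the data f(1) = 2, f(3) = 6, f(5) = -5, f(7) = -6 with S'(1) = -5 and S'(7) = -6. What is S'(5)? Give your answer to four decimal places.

Put M_i = S'' at the i-th knot. Here h = (2, 2, 2) and Δ = (2, -11/2, -1/2), so the interior equations h_(i-1)·M_(i-1) + 2(h_(i-1)+h_i)·M_i + h_i·M_(i+1) = 6(Δ_i − Δ_(i-1)) read
  2·M_0 + 8·M_1 + 2·M_2 = 6(Δ_1 - Δ_0) = -45
  2·M_1 + 8·M_2 + 2·M_3 = 6(Δ_2 - Δ_1) = 30
Clamped end conditions give two more equations: 2h_0·M_0 + h_0·M_1 = 6(Δ_0 - S'(1)) = 42 and h_2·M_2 + 2h_2·M_3 = 6(S'(7) - Δ_2) = -33.
Hence M_0 = 50/3, M_1 = -37/3, M_2 = 61/6, M_3 = -40/3.
On [5, 7], S'(x) = b_2 + 2c_2·(x - 5) + 3d_2·(x - 5)² with b_2 = Δ_2 - h_2(2M_2 + M_3)/6 = -17/6, c_2 = M_2/2 = 61/12, d_2 = (M_3 - M_2)/(6h_2) = -47/24. So S'(5) = -17/6.

-2.8333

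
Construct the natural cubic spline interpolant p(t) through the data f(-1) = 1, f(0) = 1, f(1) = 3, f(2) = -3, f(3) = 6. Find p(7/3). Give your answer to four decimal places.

Put m_i = p'' at the i-th knot. Here h = (1, 1, 1, 1) and Δ = (0, 2, -6, 9), so the interior equations h_(i-1)·m_(i-1) + 2(h_(i-1)+h_i)·m_i + h_i·m_(i+1) = 6(Δ_i − Δ_(i-1)) read
  1·m_0 + 4·m_1 + 1·m_2 = 6(Δ_1 - Δ_0) = 12
  1·m_1 + 4·m_2 + 1·m_3 = 6(Δ_2 - Δ_1) = -48
  1·m_2 + 4·m_3 + 1·m_4 = 6(Δ_3 - Δ_2) = 90
Natural end conditions: m_0 = m_4 = 0.
Hence m_0 = 0, m_1 = 33/4, m_2 = -21, m_3 = 111/4, m_4 = 0.
On [2, 3], p(t) = -3 - 1/4·(t - 2) + 111/8·(t - 2)² - 37/8·(t - 2)³.
With (t - 2) = 1/3: p(7/3) = -185/108.

-1.7130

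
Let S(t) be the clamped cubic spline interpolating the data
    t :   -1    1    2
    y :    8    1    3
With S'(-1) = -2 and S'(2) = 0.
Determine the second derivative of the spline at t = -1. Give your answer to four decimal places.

-7.0833

Write σ_i for S''(x_i). With h_i = 2, 1 and divided differences Δ_i = -7/2, 2, the continuity of S' gives the tridiagonal system
  2·σ_0 + 6·σ_1 + 1·σ_2 = 6(Δ_1 - Δ_0) = 33
Clamped end conditions give two more equations: 2h_0·σ_0 + h_0·σ_1 = 6(Δ_0 - S'(-1)) = -9 and h_1·σ_1 + 2h_1·σ_2 = 6(S'(2) - Δ_1) = -12.
Solving: σ_0 = -85/12, σ_1 = 29/3, σ_2 = -65/6.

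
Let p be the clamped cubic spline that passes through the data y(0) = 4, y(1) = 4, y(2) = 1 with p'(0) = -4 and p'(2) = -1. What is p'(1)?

Let m_i = p''(x_i). Step sizes h_i = 1, 1; slopes of the chords Δ_i = (y_(i+1) - y_i)/h_i = 0, -3.
  1·m_0 + 4·m_1 + 1·m_2 = 6(Δ_1 - Δ_0) = -18
Clamped end conditions give two more equations: 2h_0·m_0 + h_0·m_1 = 6(Δ_0 - p'(0)) = 24 and h_1·m_1 + 2h_1·m_2 = 6(p'(2) - Δ_1) = 12.
Solving: m_0 = 18, m_1 = -12, m_2 = 12.
On [1, 2], p'(x) = b_1 + 2c_1·(x - 1) + 3d_1·(x - 1)² with b_1 = Δ_1 - h_1(2m_1 + m_2)/6 = -1, c_1 = m_1/2 = -6, d_1 = (m_2 - m_1)/(6h_1) = 4. So p'(1) = -1.

-1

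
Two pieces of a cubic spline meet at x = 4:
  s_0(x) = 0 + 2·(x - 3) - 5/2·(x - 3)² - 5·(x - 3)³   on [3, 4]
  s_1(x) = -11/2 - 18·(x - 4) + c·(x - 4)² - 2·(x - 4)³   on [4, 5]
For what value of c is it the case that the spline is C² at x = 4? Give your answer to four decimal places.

-17.5000

s_0''(x) = -5 - 30·(x - 3), so s_0''(4) = -35. On the right, s_1''(4) = 2c, so c = -35/2.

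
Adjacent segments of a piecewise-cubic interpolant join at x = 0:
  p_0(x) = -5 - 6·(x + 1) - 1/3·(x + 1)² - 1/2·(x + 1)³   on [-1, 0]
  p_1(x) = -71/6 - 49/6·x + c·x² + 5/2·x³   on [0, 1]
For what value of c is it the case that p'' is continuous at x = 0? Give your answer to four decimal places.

p_0''(x) = -2/3 - 3·(x + 1), so p_0''(0) = -11/3. On the right, p_1''(0) = 2c, so c = -11/6.

-1.8333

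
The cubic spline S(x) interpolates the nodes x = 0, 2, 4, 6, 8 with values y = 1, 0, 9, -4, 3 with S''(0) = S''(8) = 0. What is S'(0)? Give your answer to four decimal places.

-2.8036

Let M_i = S''(x_i). Step sizes h_i = 2, 2, 2, 2; slopes of the chords Δ_i = (y_(i+1) - y_i)/h_i = -1/2, 9/2, -13/2, 7/2.
  2·M_0 + 8·M_1 + 2·M_2 = 6(Δ_1 - Δ_0) = 30
  2·M_1 + 8·M_2 + 2·M_3 = 6(Δ_2 - Δ_1) = -66
  2·M_2 + 8·M_3 + 2·M_4 = 6(Δ_3 - Δ_2) = 60
Natural end conditions: M_0 = M_4 = 0.
Solving the tridiagonal system: M_0 = 0, M_1 = 387/56, M_2 = -177/14, M_3 = 597/56, M_4 = 0.
On [0, 2], S'(x) = b_0 + 2c_0·x + 3d_0·x² with b_0 = Δ_0 - h_0(2M_0 + M_1)/6 = -157/56, c_0 = M_0/2 = 0, d_0 = (M_1 - M_0)/(6h_0) = 129/224. So S'(0) = -157/56.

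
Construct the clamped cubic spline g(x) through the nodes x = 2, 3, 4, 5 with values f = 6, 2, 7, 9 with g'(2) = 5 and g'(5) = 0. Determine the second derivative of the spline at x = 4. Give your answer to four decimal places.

Let m_i = g''(x_i). Step sizes h_i = 1, 1, 1; slopes of the chords Δ_i = (y_(i+1) - y_i)/h_i = -4, 5, 2.
  1·m_0 + 4·m_1 + 1·m_2 = 6(Δ_1 - Δ_0) = 54
  1·m_1 + 4·m_2 + 1·m_3 = 6(Δ_2 - Δ_1) = -18
Clamped end conditions give two more equations: 2h_0·m_0 + h_0·m_1 = 6(Δ_0 - g'(2)) = -54 and h_2·m_2 + 2h_2·m_3 = 6(g'(5) - Δ_2) = -12.
Forward elimination and back-substitution give m_0 = -602/15, m_1 = 394/15, m_2 = -164/15, m_3 = -8/15.

-10.9333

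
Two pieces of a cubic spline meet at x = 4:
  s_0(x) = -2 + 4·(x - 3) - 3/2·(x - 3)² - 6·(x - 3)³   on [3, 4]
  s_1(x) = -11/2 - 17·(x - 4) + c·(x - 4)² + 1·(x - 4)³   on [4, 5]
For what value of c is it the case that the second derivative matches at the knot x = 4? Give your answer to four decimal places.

s_0''(x) = -3 - 36·(x - 3), so s_0''(4) = -39. On the right, s_1''(4) = 2c, so c = -39/2.

-19.5000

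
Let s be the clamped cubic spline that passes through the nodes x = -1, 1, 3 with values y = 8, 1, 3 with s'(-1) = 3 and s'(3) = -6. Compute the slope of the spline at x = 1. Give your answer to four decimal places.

-1.1250

Put σ_i = s'' at the i-th knot. Here h = (2, 2) and Δ = (-7/2, 1), so the interior equations h_(i-1)·σ_(i-1) + 2(h_(i-1)+h_i)·σ_i + h_i·σ_(i+1) = 6(Δ_i − Δ_(i-1)) read
  2·σ_0 + 8·σ_1 + 2·σ_2 = 6(Δ_1 - Δ_0) = 27
Clamped end conditions give two more equations: 2h_0·σ_0 + h_0·σ_1 = 6(Δ_0 - s'(-1)) = -39 and h_1·σ_1 + 2h_1·σ_2 = 6(s'(3) - Δ_1) = -42.
Solving: σ_0 = -123/8, σ_1 = 45/4, σ_2 = -129/8.
On [1, 3], s'(x) = b_1 + 2c_1·(x - 1) + 3d_1·(x - 1)² with b_1 = Δ_1 - h_1(2σ_1 + σ_2)/6 = -9/8, c_1 = σ_1/2 = 45/8, d_1 = (σ_2 - σ_1)/(6h_1) = -73/32. So s'(1) = -9/8.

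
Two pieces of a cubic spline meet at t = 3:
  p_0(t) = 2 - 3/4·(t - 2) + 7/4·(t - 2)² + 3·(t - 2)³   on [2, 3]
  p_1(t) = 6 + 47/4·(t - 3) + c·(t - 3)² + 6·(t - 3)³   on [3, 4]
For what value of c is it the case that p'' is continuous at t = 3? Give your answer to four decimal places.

p_0''(t) = 7/2 + 18·(t - 2), so p_0''(3) = 43/2. On the right, p_1''(3) = 2c, so c = 43/4.

10.7500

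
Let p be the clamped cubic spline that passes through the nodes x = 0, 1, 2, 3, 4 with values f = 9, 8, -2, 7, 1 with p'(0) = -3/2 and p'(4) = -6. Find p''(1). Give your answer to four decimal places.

-28.8214

Let σ_i = p''(x_i). Step sizes h_i = 1, 1, 1, 1; slopes of the chords Δ_i = (y_(i+1) - y_i)/h_i = -1, -10, 9, -6.
  1·σ_0 + 4·σ_1 + 1·σ_2 = 6(Δ_1 - Δ_0) = -54
  1·σ_1 + 4·σ_2 + 1·σ_3 = 6(Δ_2 - Δ_1) = 114
  1·σ_2 + 4·σ_3 + 1·σ_4 = 6(Δ_3 - Δ_2) = -90
Clamped end conditions give two more equations: 2h_0·σ_0 + h_0·σ_1 = 6(Δ_0 - p'(0)) = 3 and h_3·σ_3 + 2h_3·σ_4 = 6(p'(4) - Δ_3) = 0.
Forward elimination and back-substitution give σ_0 = 891/56, σ_1 = -807/28, σ_2 = 363/8, σ_3 = -1083/28, σ_4 = 1083/56.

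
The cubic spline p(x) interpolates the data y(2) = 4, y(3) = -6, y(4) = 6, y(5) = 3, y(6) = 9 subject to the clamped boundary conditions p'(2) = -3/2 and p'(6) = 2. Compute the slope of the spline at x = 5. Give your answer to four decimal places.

0.0804

Write σ_i for p''(x_i). With h_i = 1, 1, 1, 1 and divided differences Δ_i = -10, 12, -3, 6, the continuity of p' gives the tridiagonal system
  1·σ_0 + 4·σ_1 + 1·σ_2 = 6(Δ_1 - Δ_0) = 132
  1·σ_1 + 4·σ_2 + 1·σ_3 = 6(Δ_2 - Δ_1) = -90
  1·σ_2 + 4·σ_3 + 1·σ_4 = 6(Δ_3 - Δ_2) = 54
Clamped end conditions give two more equations: 2h_0·σ_0 + h_0·σ_1 = 6(Δ_0 - p'(2)) = -51 and h_3·σ_3 + 2h_3·σ_4 = 6(p'(6) - Δ_3) = -24.
Solving the tridiagonal system: σ_0 = -3047/56, σ_1 = 1619/28, σ_2 = -359/8, σ_3 = 887/28, σ_4 = -1559/56.
On [5, 6], p'(x) = b_3 + 2c_3·(x - 5) + 3d_3·(x - 5)² with b_3 = Δ_3 - h_3(2σ_3 + σ_4)/6 = 9/112, c_3 = σ_3/2 = 887/56, d_3 = (σ_4 - σ_3)/(6h_3) = -1111/112. So p'(5) = 9/112.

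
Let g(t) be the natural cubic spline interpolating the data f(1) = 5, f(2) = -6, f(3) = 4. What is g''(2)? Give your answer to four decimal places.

31.5000

With σ_i denoting the second derivative at x_i, h_i = 1, 1, and Δ_i = (y_(i+1) − y_i)/h_i = -11, 10:
  1·σ_0 + 4·σ_1 + 1·σ_2 = 6(Δ_1 - Δ_0) = 126
Natural end conditions: σ_0 = σ_2 = 0.
Solving the tridiagonal system: σ_0 = 0, σ_1 = 63/2, σ_2 = 0.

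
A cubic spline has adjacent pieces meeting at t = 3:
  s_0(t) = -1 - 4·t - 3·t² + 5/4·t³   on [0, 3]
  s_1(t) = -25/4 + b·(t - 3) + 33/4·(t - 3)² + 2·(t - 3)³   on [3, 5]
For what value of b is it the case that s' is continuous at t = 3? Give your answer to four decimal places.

s_0'(t) = -4 - 6·t + 15/4·t², so s_0'(3) = 47/4. On the right, s_1'(3) = b, so b = 47/4.

11.7500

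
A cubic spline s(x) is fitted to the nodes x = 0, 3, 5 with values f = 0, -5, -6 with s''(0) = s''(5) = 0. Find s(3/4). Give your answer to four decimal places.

Put M_i = s'' at the i-th knot. Here h = (3, 2) and Δ = (-5/3, -1/2), so the interior equations h_(i-1)·M_(i-1) + 2(h_(i-1)+h_i)·M_i + h_i·M_(i+1) = 6(Δ_i − Δ_(i-1)) read
  3·M_0 + 10·M_1 + 2·M_2 = 6(Δ_1 - Δ_0) = 7
Natural end conditions: M_0 = M_2 = 0.
Forward elimination and back-substitution give M_0 = 0, M_1 = 7/10, M_2 = 0.
On [0, 3], s(x) = 0 - 121/60·x + 0·x² + 7/180·x³.
With x = 3/4: s(3/4) = -383/256.

-1.4961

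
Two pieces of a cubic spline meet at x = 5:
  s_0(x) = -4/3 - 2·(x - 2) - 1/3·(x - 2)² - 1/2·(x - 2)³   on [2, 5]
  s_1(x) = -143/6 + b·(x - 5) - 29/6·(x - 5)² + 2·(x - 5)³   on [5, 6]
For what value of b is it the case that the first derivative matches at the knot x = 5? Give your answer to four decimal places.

s_0'(x) = -2 - 2/3·(x - 2) - 3/2·(x - 2)², so s_0'(5) = -35/2. On the right, s_1'(5) = b, so b = -35/2.

-17.5000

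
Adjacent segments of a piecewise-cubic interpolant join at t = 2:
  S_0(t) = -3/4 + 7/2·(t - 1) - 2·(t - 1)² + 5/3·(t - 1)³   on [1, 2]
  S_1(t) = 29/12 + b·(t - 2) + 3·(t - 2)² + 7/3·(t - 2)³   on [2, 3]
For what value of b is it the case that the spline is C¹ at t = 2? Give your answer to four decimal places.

S_0'(t) = 7/2 - 4·(t - 1) + 5·(t - 1)², so S_0'(2) = 9/2. On the right, S_1'(2) = b, so b = 9/2.

4.5000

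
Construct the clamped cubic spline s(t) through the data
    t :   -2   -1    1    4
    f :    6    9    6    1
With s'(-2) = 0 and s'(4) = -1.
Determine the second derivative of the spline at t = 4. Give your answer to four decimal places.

Put M_i = s'' at the i-th knot. Here h = (1, 2, 3) and Δ = (3, -3/2, -5/3), so the interior equations h_(i-1)·M_(i-1) + 2(h_(i-1)+h_i)·M_i + h_i·M_(i+1) = 6(Δ_i − Δ_(i-1)) read
  1·M_0 + 6·M_1 + 2·M_2 = 6(Δ_1 - Δ_0) = -27
  2·M_1 + 10·M_2 + 3·M_3 = 6(Δ_2 - Δ_1) = -1
Clamped end conditions give two more equations: 2h_0·M_0 + h_0·M_1 = 6(Δ_0 - s'(-2)) = 18 and h_2·M_2 + 2h_2·M_3 = 6(s'(4) - Δ_2) = 4.
Solving: M_0 = 713/57, M_1 = -400/57, M_2 = 74/57, M_3 = 1/57.

0.0175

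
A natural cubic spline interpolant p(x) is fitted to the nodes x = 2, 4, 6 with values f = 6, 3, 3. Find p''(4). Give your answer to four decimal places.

1.1250

Let M_i = p''(x_i). Step sizes h_i = 2, 2; slopes of the chords Δ_i = (y_(i+1) - y_i)/h_i = -3/2, 0.
  2·M_0 + 8·M_1 + 2·M_2 = 6(Δ_1 - Δ_0) = 9
Natural end conditions: M_0 = M_2 = 0.
Solving the tridiagonal system: M_0 = 0, M_1 = 9/8, M_2 = 0.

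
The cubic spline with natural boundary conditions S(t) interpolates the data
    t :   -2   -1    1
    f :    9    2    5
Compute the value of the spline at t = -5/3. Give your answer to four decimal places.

6.2469

Put M_i = S'' at the i-th knot. Here h = (1, 2) and Δ = (-7, 3/2), so the interior equations h_(i-1)·M_(i-1) + 2(h_(i-1)+h_i)·M_i + h_i·M_(i+1) = 6(Δ_i − Δ_(i-1)) read
  1·M_0 + 6·M_1 + 2·M_2 = 6(Δ_1 - Δ_0) = 51
Natural end conditions: M_0 = M_2 = 0.
Solving the tridiagonal system: M_0 = 0, M_1 = 17/2, M_2 = 0.
On [-2, -1], S(t) = 9 - 101/12·(t + 2) + 0·(t + 2)² + 17/12·(t + 2)³.
With (t + 2) = 1/3: S(-5/3) = 506/81.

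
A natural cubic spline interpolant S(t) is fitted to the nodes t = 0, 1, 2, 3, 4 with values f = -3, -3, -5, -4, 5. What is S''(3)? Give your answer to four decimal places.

Write M_i for S''(x_i). With h_i = 1, 1, 1, 1 and divided differences Δ_i = 0, -2, 1, 9, the continuity of S' gives the tridiagonal system
  1·M_0 + 4·M_1 + 1·M_2 = 6(Δ_1 - Δ_0) = -12
  1·M_1 + 4·M_2 + 1·M_3 = 6(Δ_2 - Δ_1) = 18
  1·M_2 + 4·M_3 + 1·M_4 = 6(Δ_3 - Δ_2) = 48
Natural end conditions: M_0 = M_4 = 0.
Forward elimination and back-substitution give M_0 = 0, M_1 = -51/14, M_2 = 18/7, M_3 = 159/14, M_4 = 0.

11.3571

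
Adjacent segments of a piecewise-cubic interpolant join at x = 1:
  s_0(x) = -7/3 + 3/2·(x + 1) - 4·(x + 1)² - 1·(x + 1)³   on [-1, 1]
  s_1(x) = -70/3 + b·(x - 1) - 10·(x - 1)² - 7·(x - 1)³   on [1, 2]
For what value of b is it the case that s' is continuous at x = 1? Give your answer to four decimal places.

-26.5000

s_0'(x) = 3/2 - 8·(x + 1) - 3·(x + 1)², so s_0'(1) = -53/2. On the right, s_1'(1) = b, so b = -53/2.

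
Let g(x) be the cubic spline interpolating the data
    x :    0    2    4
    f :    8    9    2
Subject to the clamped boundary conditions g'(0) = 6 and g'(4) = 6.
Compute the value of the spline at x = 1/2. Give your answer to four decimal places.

10.3359

With M_i denoting the second derivative at x_i, h_i = 2, 2, and Δ_i = (y_(i+1) − y_i)/h_i = 1/2, -7/2:
  2·M_0 + 8·M_1 + 2·M_2 = 6(Δ_1 - Δ_0) = -24
Clamped end conditions give two more equations: 2h_0·M_0 + h_0·M_1 = 6(Δ_0 - g'(0)) = -33 and h_1·M_1 + 2h_1·M_2 = 6(g'(4) - Δ_1) = 57.
Hence M_0 = -21/4, M_1 = -6, M_2 = 69/4.
On [0, 2], g(x) = 8 + 6·x - 21/8·x² - 1/16·x³.
With x = 1/2: g(1/2) = 1323/128.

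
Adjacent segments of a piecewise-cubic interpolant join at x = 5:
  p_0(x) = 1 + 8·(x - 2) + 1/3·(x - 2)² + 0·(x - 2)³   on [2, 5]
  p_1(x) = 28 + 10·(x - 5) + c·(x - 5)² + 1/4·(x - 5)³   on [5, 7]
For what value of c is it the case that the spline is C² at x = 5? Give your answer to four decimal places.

0.3333

p_0''(x) = 2/3 + 0·(x - 2), so p_0''(5) = 2/3. On the right, p_1''(5) = 2c, so c = 1/3.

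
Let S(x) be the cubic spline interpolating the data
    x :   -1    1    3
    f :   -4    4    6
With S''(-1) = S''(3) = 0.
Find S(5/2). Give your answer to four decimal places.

5.8516

Put M_i = S'' at the i-th knot. Here h = (2, 2) and Δ = (4, 1), so the interior equations h_(i-1)·M_(i-1) + 2(h_(i-1)+h_i)·M_i + h_i·M_(i+1) = 6(Δ_i − Δ_(i-1)) read
  2·M_0 + 8·M_1 + 2·M_2 = 6(Δ_1 - Δ_0) = -18
Natural end conditions: M_0 = M_2 = 0.
Hence M_0 = 0, M_1 = -9/4, M_2 = 0.
On [1, 3], S(x) = 4 + 5/2·(x - 1) - 9/8·(x - 1)² + 3/16·(x - 1)³.
With (x - 1) = 3/2: S(5/2) = 749/128.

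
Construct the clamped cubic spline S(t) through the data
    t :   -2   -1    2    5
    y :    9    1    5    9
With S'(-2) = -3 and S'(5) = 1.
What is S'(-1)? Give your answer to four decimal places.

Put M_i = S'' at the i-th knot. Here h = (1, 3, 3) and Δ = (-8, 4/3, 4/3), so the interior equations h_(i-1)·M_(i-1) + 2(h_(i-1)+h_i)·M_i + h_i·M_(i+1) = 6(Δ_i − Δ_(i-1)) read
  1·M_0 + 8·M_1 + 3·M_2 = 6(Δ_1 - Δ_0) = 56
  3·M_1 + 12·M_2 + 3·M_3 = 6(Δ_2 - Δ_1) = 0
Clamped end conditions give two more equations: 2h_0·M_0 + h_0·M_1 = 6(Δ_0 - S'(-2)) = -30 and h_2·M_2 + 2h_2·M_3 = 6(S'(5) - Δ_2) = -2.
Forward elimination and back-substitution give M_0 = -630/31, M_1 = 330/31, M_2 = -274/93, M_3 = 106/93.
On [-1, 2], S'(t) = b_1 + 2c_1·(t + 1) + 3d_1·(t + 1)² with b_1 = Δ_1 - h_1(2M_1 + M_2)/6 = -243/31, c_1 = M_1/2 = 165/31, d_1 = (M_2 - M_1)/(6h_1) = -632/837. So S'(-1) = -243/31.

-7.8387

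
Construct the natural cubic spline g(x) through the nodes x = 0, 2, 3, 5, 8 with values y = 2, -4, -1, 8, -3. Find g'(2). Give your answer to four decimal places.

Put M_i = g'' at the i-th knot. Here h = (2, 1, 2, 3) and Δ = (-3, 3, 9/2, -11/3), so the interior equations h_(i-1)·M_(i-1) + 2(h_(i-1)+h_i)·M_i + h_i·M_(i+1) = 6(Δ_i − Δ_(i-1)) read
  2·M_0 + 6·M_1 + 1·M_2 = 6(Δ_1 - Δ_0) = 36
  1·M_1 + 6·M_2 + 2·M_3 = 6(Δ_2 - Δ_1) = 9
  2·M_2 + 10·M_3 + 3·M_4 = 6(Δ_3 - Δ_2) = -49
Natural end conditions: M_0 = M_4 = 0.
Solving: M_0 = 0, M_1 = 914/163, M_2 = 384/163, M_3 = -1751/326, M_4 = 0.
On [2, 3], g'(x) = b_1 + 2c_1·(x - 2) + 3d_1·(x - 2)² with b_1 = Δ_1 - h_1(2M_1 + M_2)/6 = 361/489, c_1 = M_1/2 = 457/163, d_1 = (M_2 - M_1)/(6h_1) = -265/489. So g'(2) = 361/489.

0.7382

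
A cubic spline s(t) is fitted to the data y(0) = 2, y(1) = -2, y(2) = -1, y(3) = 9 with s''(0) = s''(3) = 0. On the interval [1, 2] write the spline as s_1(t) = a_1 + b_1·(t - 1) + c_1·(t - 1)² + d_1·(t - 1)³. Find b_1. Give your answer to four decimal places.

-2.5333

Let m_i = s''(x_i). Step sizes h_i = 1, 1, 1; slopes of the chords Δ_i = (y_(i+1) - y_i)/h_i = -4, 1, 10.
  1·m_0 + 4·m_1 + 1·m_2 = 6(Δ_1 - Δ_0) = 30
  1·m_1 + 4·m_2 + 1·m_3 = 6(Δ_2 - Δ_1) = 54
Natural end conditions: m_0 = m_3 = 0.
Forward elimination and back-substitution give m_0 = 0, m_1 = 22/5, m_2 = 62/5, m_3 = 0.
On [1, 2], with s_1(t) = a_1 + b_1·(t - 1) + c_1·(t - 1)² + d_1·(t - 1)³: c_1 = m_1/2 = 11/5, d_1 = (m_2 - m_1)/(6h_1) = 4/3, b_1 = Δ_1 - h_1(2m_1 + m_2)/6 = -38/15.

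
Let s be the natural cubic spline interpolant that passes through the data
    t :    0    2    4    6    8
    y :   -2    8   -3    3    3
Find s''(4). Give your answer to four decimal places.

Let m_i = s''(x_i). Step sizes h_i = 2, 2, 2, 2; slopes of the chords Δ_i = (y_(i+1) - y_i)/h_i = 5, -11/2, 3, 0.
  2·m_0 + 8·m_1 + 2·m_2 = 6(Δ_1 - Δ_0) = -63
  2·m_1 + 8·m_2 + 2·m_3 = 6(Δ_2 - Δ_1) = 51
  2·m_2 + 8·m_3 + 2·m_4 = 6(Δ_3 - Δ_2) = -18
Natural end conditions: m_0 = m_4 = 0.
Forward elimination and back-substitution give m_0 = 0, m_1 = -1167/112, m_2 = 285/28, m_3 = -537/112, m_4 = 0.

10.1786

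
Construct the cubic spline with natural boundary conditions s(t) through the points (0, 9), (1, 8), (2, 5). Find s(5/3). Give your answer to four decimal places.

6.1481

Let σ_i = s''(x_i). Step sizes h_i = 1, 1; slopes of the chords Δ_i = (y_(i+1) - y_i)/h_i = -1, -3.
  1·σ_0 + 4·σ_1 + 1·σ_2 = 6(Δ_1 - Δ_0) = -12
Natural end conditions: σ_0 = σ_2 = 0.
Solving the tridiagonal system: σ_0 = 0, σ_1 = -3, σ_2 = 0.
On [1, 2], s(t) = 8 - 2·(t - 1) - 3/2·(t - 1)² + 1/2·(t - 1)³.
With (t - 1) = 2/3: s(5/3) = 166/27.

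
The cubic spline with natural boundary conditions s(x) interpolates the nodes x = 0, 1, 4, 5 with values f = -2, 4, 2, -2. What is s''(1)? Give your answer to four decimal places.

-4.7273

Write M_i for s''(x_i). With h_i = 1, 3, 1 and divided differences Δ_i = 6, -2/3, -4, the continuity of s' gives the tridiagonal system
  1·M_0 + 8·M_1 + 3·M_2 = 6(Δ_1 - Δ_0) = -40
  3·M_1 + 8·M_2 + 1·M_3 = 6(Δ_2 - Δ_1) = -20
Natural end conditions: M_0 = M_3 = 0.
Forward elimination and back-substitution give M_0 = 0, M_1 = -52/11, M_2 = -8/11, M_3 = 0.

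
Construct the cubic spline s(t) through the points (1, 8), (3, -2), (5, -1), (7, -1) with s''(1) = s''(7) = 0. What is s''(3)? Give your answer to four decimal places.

Write σ_i for s''(x_i). With h_i = 2, 2, 2 and divided differences Δ_i = -5, 1/2, 0, the continuity of s' gives the tridiagonal system
  2·σ_0 + 8·σ_1 + 2·σ_2 = 6(Δ_1 - Δ_0) = 33
  2·σ_1 + 8·σ_2 + 2·σ_3 = 6(Δ_2 - Δ_1) = -3
Natural end conditions: σ_0 = σ_3 = 0.
Forward elimination and back-substitution give σ_0 = 0, σ_1 = 9/2, σ_2 = -3/2, σ_3 = 0.

4.5000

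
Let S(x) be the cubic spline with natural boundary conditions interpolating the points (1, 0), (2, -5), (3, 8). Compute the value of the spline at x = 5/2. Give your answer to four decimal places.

-0.1875

Let m_i = S''(x_i). Step sizes h_i = 1, 1; slopes of the chords Δ_i = (y_(i+1) - y_i)/h_i = -5, 13.
  1·m_0 + 4·m_1 + 1·m_2 = 6(Δ_1 - Δ_0) = 108
Natural end conditions: m_0 = m_2 = 0.
Hence m_0 = 0, m_1 = 27, m_2 = 0.
On [2, 3], S(x) = -5 + 4·(x - 2) + 27/2·(x - 2)² - 9/2·(x - 2)³.
With (x - 2) = 1/2: S(5/2) = -3/16.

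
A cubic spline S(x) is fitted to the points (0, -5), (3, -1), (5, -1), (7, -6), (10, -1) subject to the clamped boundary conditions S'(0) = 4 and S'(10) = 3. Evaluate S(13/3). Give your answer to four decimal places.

Let M_i = S''(x_i). Step sizes h_i = 3, 2, 2, 3; slopes of the chords Δ_i = (y_(i+1) - y_i)/h_i = 4/3, 0, -5/2, 5/3.
  3·M_0 + 10·M_1 + 2·M_2 = 6(Δ_1 - Δ_0) = -8
  2·M_1 + 8·M_2 + 2·M_3 = 6(Δ_2 - Δ_1) = -15
  2·M_2 + 10·M_3 + 3·M_4 = 6(Δ_3 - Δ_2) = 25
Clamped end conditions give two more equations: 2h_0·M_0 + h_0·M_1 = 6(Δ_0 - S'(0)) = -16 and h_3·M_3 + 2h_3·M_4 = 6(S'(10) - Δ_3) = 8.
Hence M_0 = -3059/1020, M_1 = 113/170, M_2 = -113/40, M_3 = 533/170, M_4 = -239/1020.
On [3, 5], S(x) = -1 + 339/680·(x - 3) + 113/340·(x - 3)² - 791/2720·(x - 3)³.
With (x - 3) = 4/3: S(13/3) = -1991/4590.

-0.4338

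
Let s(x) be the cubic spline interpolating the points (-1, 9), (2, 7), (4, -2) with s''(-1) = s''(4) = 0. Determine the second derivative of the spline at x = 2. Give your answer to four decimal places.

-2.3000

Write m_i for s''(x_i). With h_i = 3, 2 and divided differences Δ_i = -2/3, -9/2, the continuity of s' gives the tridiagonal system
  3·m_0 + 10·m_1 + 2·m_2 = 6(Δ_1 - Δ_0) = -23
Natural end conditions: m_0 = m_2 = 0.
Hence m_0 = 0, m_1 = -23/10, m_2 = 0.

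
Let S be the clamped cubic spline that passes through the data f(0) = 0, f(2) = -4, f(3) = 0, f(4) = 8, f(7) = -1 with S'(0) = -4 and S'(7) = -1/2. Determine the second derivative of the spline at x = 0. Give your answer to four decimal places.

Put M_i = S'' at the i-th knot. Here h = (2, 1, 1, 3) and Δ = (-2, 4, 8, -3), so the interior equations h_(i-1)·M_(i-1) + 2(h_(i-1)+h_i)·M_i + h_i·M_(i+1) = 6(Δ_i − Δ_(i-1)) read
  2·M_0 + 6·M_1 + 1·M_2 = 6(Δ_1 - Δ_0) = 36
  1·M_1 + 4·M_2 + 1·M_3 = 6(Δ_2 - Δ_1) = 24
  1·M_2 + 8·M_3 + 3·M_4 = 6(Δ_3 - Δ_2) = -66
Clamped end conditions give two more equations: 2h_0·M_0 + h_0·M_1 = 6(Δ_0 - S'(0)) = 12 and h_3·M_3 + 2h_3·M_4 = 6(S'(7) - Δ_3) = 15.
Forward elimination and back-substitution give M_0 = 127/158, M_1 = 347/79, M_2 = 635/79, M_3 = -991/79, M_4 = 693/79.

0.8038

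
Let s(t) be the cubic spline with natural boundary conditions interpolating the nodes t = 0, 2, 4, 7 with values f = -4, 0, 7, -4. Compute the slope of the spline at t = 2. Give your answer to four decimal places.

Write M_i for s''(x_i). With h_i = 2, 2, 3 and divided differences Δ_i = 2, 7/2, -11/3, the continuity of s' gives the tridiagonal system
  2·M_0 + 8·M_1 + 2·M_2 = 6(Δ_1 - Δ_0) = 9
  2·M_1 + 10·M_2 + 3·M_3 = 6(Δ_2 - Δ_1) = -43
Natural end conditions: M_0 = M_3 = 0.
Solving the tridiagonal system: M_0 = 0, M_1 = 44/19, M_2 = -181/38, M_3 = 0.
On [2, 4], s'(t) = b_1 + 2c_1·(t - 2) + 3d_1·(t - 2)² with b_1 = Δ_1 - h_1(2M_1 + M_2)/6 = 202/57, c_1 = M_1/2 = 22/19, d_1 = (M_2 - M_1)/(6h_1) = -269/456. So s'(2) = 202/57.

3.5439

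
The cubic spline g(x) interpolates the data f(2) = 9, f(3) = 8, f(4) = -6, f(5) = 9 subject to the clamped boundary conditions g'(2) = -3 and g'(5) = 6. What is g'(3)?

Let m_i = g''(x_i). Step sizes h_i = 1, 1, 1; slopes of the chords Δ_i = (y_(i+1) - y_i)/h_i = -1, -14, 15.
  1·m_0 + 4·m_1 + 1·m_2 = 6(Δ_1 - Δ_0) = -78
  1·m_1 + 4·m_2 + 1·m_3 = 6(Δ_2 - Δ_1) = 174
Clamped end conditions give two more equations: 2h_0·m_0 + h_0·m_1 = 6(Δ_0 - g'(2)) = 12 and h_2·m_2 + 2h_2·m_3 = 6(g'(5) - Δ_2) = -54.
Solving: m_0 = 28, m_1 = -44, m_2 = 70, m_3 = -62.
On [3, 4], g'(x) = b_1 + 2c_1·(x - 3) + 3d_1·(x - 3)² with b_1 = Δ_1 - h_1(2m_1 + m_2)/6 = -11, c_1 = m_1/2 = -22, d_1 = (m_2 - m_1)/(6h_1) = 19. So g'(3) = -11.

-11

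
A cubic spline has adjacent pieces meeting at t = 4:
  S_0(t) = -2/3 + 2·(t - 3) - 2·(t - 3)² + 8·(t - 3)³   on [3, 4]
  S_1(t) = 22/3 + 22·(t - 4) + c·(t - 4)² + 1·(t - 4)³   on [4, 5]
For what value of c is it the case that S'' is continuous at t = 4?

S_0''(t) = -4 + 48·(t - 3), so S_0''(4) = 44. On the right, S_1''(4) = 2c, so c = 22.

22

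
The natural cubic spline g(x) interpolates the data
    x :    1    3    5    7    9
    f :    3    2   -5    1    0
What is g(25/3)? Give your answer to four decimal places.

Put M_i = g'' at the i-th knot. Here h = (2, 2, 2, 2) and Δ = (-1/2, -7/2, 3, -1/2), so the interior equations h_(i-1)·M_(i-1) + 2(h_(i-1)+h_i)·M_i + h_i·M_(i+1) = 6(Δ_i − Δ_(i-1)) read
  2·M_0 + 8·M_1 + 2·M_2 = 6(Δ_1 - Δ_0) = -18
  2·M_1 + 8·M_2 + 2·M_3 = 6(Δ_2 - Δ_1) = 39
  2·M_2 + 8·M_3 + 2·M_4 = 6(Δ_3 - Δ_2) = -21
Natural end conditions: M_0 = M_4 = 0.
Hence M_0 = 0, M_1 = -447/112, M_2 = 195/28, M_3 = -489/112, M_4 = 0.
On [7, 9], g(x) = 1 + 135/56·(x - 7) - 489/224·(x - 7)² + 163/448·(x - 7)³.
With (x - 7) = 4/3: g(25/3) = 226/189.

1.1958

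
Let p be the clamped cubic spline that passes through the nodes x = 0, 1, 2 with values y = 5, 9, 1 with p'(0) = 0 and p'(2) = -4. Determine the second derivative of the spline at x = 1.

Let σ_i = p''(x_i). Step sizes h_i = 1, 1; slopes of the chords Δ_i = (y_(i+1) - y_i)/h_i = 4, -8.
  1·σ_0 + 4·σ_1 + 1·σ_2 = 6(Δ_1 - Δ_0) = -72
Clamped end conditions give two more equations: 2h_0·σ_0 + h_0·σ_1 = 6(Δ_0 - p'(0)) = 24 and h_1·σ_1 + 2h_1·σ_2 = 6(p'(2) - Δ_1) = 24.
Solving: σ_0 = 28, σ_1 = -32, σ_2 = 28.

-32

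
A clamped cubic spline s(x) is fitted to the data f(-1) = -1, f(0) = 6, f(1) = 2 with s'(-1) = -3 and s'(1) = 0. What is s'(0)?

3

Let m_i = s''(x_i). Step sizes h_i = 1, 1; slopes of the chords Δ_i = (y_(i+1) - y_i)/h_i = 7, -4.
  1·m_0 + 4·m_1 + 1·m_2 = 6(Δ_1 - Δ_0) = -66
Clamped end conditions give two more equations: 2h_0·m_0 + h_0·m_1 = 6(Δ_0 - s'(-1)) = 60 and h_1·m_1 + 2h_1·m_2 = 6(s'(1) - Δ_1) = 24.
Solving: m_0 = 48, m_1 = -36, m_2 = 30.
On [0, 1], s'(x) = b_1 + 2c_1·x + 3d_1·x² with b_1 = Δ_1 - h_1(2m_1 + m_2)/6 = 3, c_1 = m_1/2 = -18, d_1 = (m_2 - m_1)/(6h_1) = 11. So s'(0) = 3.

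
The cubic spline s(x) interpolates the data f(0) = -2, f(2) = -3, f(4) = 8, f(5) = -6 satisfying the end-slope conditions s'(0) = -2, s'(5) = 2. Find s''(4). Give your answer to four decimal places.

Write M_i for s''(x_i). With h_i = 2, 2, 1 and divided differences Δ_i = -1/2, 11/2, -14, the continuity of s' gives the tridiagonal system
  2·M_0 + 8·M_1 + 2·M_2 = 6(Δ_1 - Δ_0) = 36
  2·M_1 + 6·M_2 + 1·M_3 = 6(Δ_2 - Δ_1) = -117
Clamped end conditions give two more equations: 2h_0·M_0 + h_0·M_1 = 6(Δ_0 - s'(0)) = 9 and h_2·M_2 + 2h_2·M_3 = 6(s'(5) - Δ_2) = 96.
Hence M_0 = -116/23, M_1 = 671/46, M_2 = -812/23, M_3 = 1510/23.

-35.3043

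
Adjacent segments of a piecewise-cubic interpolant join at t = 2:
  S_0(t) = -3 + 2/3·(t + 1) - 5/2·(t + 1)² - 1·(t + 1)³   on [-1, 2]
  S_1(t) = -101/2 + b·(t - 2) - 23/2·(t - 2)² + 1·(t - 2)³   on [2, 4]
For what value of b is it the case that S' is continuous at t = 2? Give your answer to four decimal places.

S_0'(t) = 2/3 - 5·(t + 1) - 3·(t + 1)², so S_0'(2) = -124/3. On the right, S_1'(2) = b, so b = -124/3.

-41.3333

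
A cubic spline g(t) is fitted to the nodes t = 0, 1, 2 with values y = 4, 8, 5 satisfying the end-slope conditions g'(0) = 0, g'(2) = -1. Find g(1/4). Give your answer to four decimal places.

With σ_i denoting the second derivative at x_i, h_i = 1, 1, and Δ_i = (y_(i+1) − y_i)/h_i = 4, -3:
  1·σ_0 + 4·σ_1 + 1·σ_2 = 6(Δ_1 - Δ_0) = -42
Clamped end conditions give two more equations: 2h_0·σ_0 + h_0·σ_1 = 6(Δ_0 - g'(0)) = 24 and h_1·σ_1 + 2h_1·σ_2 = 6(g'(2) - Δ_1) = 12.
Solving: σ_0 = 22, σ_1 = -20, σ_2 = 16.
On [0, 1], g(t) = 4 + 0·t + 11·t² - 7·t³.
With t = 1/4: g(1/4) = 293/64.

4.5781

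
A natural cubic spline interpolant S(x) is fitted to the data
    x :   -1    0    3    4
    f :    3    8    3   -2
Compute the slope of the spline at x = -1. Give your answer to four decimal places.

5.7879

Let σ_i = S''(x_i). Step sizes h_i = 1, 3, 1; slopes of the chords Δ_i = (y_(i+1) - y_i)/h_i = 5, -5/3, -5.
  1·σ_0 + 8·σ_1 + 3·σ_2 = 6(Δ_1 - Δ_0) = -40
  3·σ_1 + 8·σ_2 + 1·σ_3 = 6(Δ_2 - Δ_1) = -20
Natural end conditions: σ_0 = σ_3 = 0.
Hence σ_0 = 0, σ_1 = -52/11, σ_2 = -8/11, σ_3 = 0.
On [-1, 0], S'(x) = b_0 + 2c_0·(x + 1) + 3d_0·(x + 1)² with b_0 = Δ_0 - h_0(2σ_0 + σ_1)/6 = 191/33, c_0 = σ_0/2 = 0, d_0 = (σ_1 - σ_0)/(6h_0) = -26/33. So S'(-1) = 191/33.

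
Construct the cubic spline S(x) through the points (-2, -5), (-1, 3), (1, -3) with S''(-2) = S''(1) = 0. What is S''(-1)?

Let σ_i = S''(x_i). Step sizes h_i = 1, 2; slopes of the chords Δ_i = (y_(i+1) - y_i)/h_i = 8, -3.
  1·σ_0 + 6·σ_1 + 2·σ_2 = 6(Δ_1 - Δ_0) = -66
Natural end conditions: σ_0 = σ_2 = 0.
Solving: σ_0 = 0, σ_1 = -11, σ_2 = 0.

-11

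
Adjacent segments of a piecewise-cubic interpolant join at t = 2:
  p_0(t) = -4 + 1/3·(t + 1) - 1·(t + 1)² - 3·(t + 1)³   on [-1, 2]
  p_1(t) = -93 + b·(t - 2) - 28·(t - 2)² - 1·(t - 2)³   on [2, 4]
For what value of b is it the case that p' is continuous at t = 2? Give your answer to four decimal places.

p_0'(t) = 1/3 - 2·(t + 1) - 9·(t + 1)², so p_0'(2) = -260/3. On the right, p_1'(2) = b, so b = -260/3.

-86.6667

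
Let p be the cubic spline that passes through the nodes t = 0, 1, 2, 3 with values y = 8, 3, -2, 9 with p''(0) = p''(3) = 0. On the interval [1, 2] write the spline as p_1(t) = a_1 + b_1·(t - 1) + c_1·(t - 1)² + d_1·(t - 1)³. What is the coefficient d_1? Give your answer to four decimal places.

5.3333

Write σ_i for p''(x_i). With h_i = 1, 1, 1 and divided differences Δ_i = -5, -5, 11, the continuity of p' gives the tridiagonal system
  1·σ_0 + 4·σ_1 + 1·σ_2 = 6(Δ_1 - Δ_0) = 0
  1·σ_1 + 4·σ_2 + 1·σ_3 = 6(Δ_2 - Δ_1) = 96
Natural end conditions: σ_0 = σ_3 = 0.
Forward elimination and back-substitution give σ_0 = 0, σ_1 = -32/5, σ_2 = 128/5, σ_3 = 0.
On [1, 2], with p_1(t) = a_1 + b_1·(t - 1) + c_1·(t - 1)² + d_1·(t - 1)³: c_1 = σ_1/2 = -16/5, d_1 = (σ_2 - σ_1)/(6h_1) = 16/3, b_1 = Δ_1 - h_1(2σ_1 + σ_2)/6 = -107/15.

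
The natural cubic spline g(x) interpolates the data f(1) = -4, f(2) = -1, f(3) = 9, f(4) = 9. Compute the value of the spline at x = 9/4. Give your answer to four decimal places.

1.4031

With M_i denoting the second derivative at x_i, h_i = 1, 1, 1, and Δ_i = (y_(i+1) − y_i)/h_i = 3, 10, 0:
  1·M_0 + 4·M_1 + 1·M_2 = 6(Δ_1 - Δ_0) = 42
  1·M_1 + 4·M_2 + 1·M_3 = 6(Δ_2 - Δ_1) = -60
Natural end conditions: M_0 = M_3 = 0.
Forward elimination and back-substitution give M_0 = 0, M_1 = 76/5, M_2 = -94/5, M_3 = 0.
On [2, 3], g(x) = -1 + 121/15·(x - 2) + 38/5·(x - 2)² - 17/3·(x - 2)³.
With (x - 2) = 1/4: g(9/4) = 449/320.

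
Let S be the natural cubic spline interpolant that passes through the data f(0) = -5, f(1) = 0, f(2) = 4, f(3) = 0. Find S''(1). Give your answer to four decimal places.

Write M_i for S''(x_i). With h_i = 1, 1, 1 and divided differences Δ_i = 5, 4, -4, the continuity of S' gives the tridiagonal system
  1·M_0 + 4·M_1 + 1·M_2 = 6(Δ_1 - Δ_0) = -6
  1·M_1 + 4·M_2 + 1·M_3 = 6(Δ_2 - Δ_1) = -48
Natural end conditions: M_0 = M_3 = 0.
Solving: M_0 = 0, M_1 = 8/5, M_2 = -62/5, M_3 = 0.

1.6000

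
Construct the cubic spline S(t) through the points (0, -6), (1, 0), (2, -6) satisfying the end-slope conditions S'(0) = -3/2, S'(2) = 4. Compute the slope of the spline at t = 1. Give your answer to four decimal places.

With M_i denoting the second derivative at x_i, h_i = 1, 1, and Δ_i = (y_(i+1) − y_i)/h_i = 6, -6:
  1·M_0 + 4·M_1 + 1·M_2 = 6(Δ_1 - Δ_0) = -72
Clamped end conditions give two more equations: 2h_0·M_0 + h_0·M_1 = 6(Δ_0 - S'(0)) = 45 and h_1·M_1 + 2h_1·M_2 = 6(S'(2) - Δ_1) = 60.
Solving: M_0 = 173/4, M_1 = -83/2, M_2 = 203/4.
On [1, 2], S'(t) = b_1 + 2c_1·(t - 1) + 3d_1·(t - 1)² with b_1 = Δ_1 - h_1(2M_1 + M_2)/6 = -5/8, c_1 = M_1/2 = -83/4, d_1 = (M_2 - M_1)/(6h_1) = 123/8. So S'(1) = -5/8.

-0.6250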